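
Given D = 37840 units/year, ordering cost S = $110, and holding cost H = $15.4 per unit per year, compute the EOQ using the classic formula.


Formula: EOQ = sqrt(2 * D * S / H)
Numerator: 2 * 37840 * 110 = 8324800
2DS/H = 8324800 / 15.4 = 540571.4
EOQ = sqrt(540571.4) = 735.2 units

735.2 units


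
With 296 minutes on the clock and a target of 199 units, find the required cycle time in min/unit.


Formula: CT = Available Time / Number of Units
CT = 296 min / 199 units
CT = 1.49 min/unit

1.49 min/unit


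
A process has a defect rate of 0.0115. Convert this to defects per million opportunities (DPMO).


DPMO = defect_rate * 1000000 = 0.0115 * 1000000

11500


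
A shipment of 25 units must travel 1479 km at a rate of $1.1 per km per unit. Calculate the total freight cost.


TC = dist * cost * units = 1479 * 1.1 * 25 = $40672.50

$40672.50


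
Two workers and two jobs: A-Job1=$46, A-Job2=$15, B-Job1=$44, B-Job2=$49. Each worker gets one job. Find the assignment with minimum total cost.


Option 1: A->1 + B->2 = $46 + $49 = $95
Option 2: A->2 + B->1 = $15 + $44 = $59
Min cost = min($95, $59) = $59

$59


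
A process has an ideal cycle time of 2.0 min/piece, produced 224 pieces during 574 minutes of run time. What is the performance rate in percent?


Formula: Performance = (Ideal CT * Total Count) / Run Time * 100
Ideal output time = 2.0 * 224 = 448.0 min
Performance = 448.0 / 574 * 100 = 78.0%

78.0%


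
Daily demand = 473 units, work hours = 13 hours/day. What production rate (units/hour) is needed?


Formula: Production Rate = Daily Demand / Available Hours
Rate = 473 units/day / 13 hours/day
Rate = 36.4 units/hour

36.4 units/hour


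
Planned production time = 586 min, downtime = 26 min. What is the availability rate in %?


Formula: Availability = (Planned Time - Downtime) / Planned Time * 100
Uptime = 586 - 26 = 560 min
Availability = 560 / 586 * 100 = 95.6%

95.6%


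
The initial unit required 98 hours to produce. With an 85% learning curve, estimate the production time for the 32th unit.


Formula: T_n = T_1 * (learning_rate)^(log2(n)) where learning_rate = rate/100
Doublings = log2(32) = 5
T_n = 98 * 0.85^5
T_n = 98 * 0.4437 = 43.5 hours

43.5 hours


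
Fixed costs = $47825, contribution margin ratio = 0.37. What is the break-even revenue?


Formula: BER = Fixed Costs / Contribution Margin Ratio
BER = $47825 / 0.37
BER = $129256.76 (to the nearest cent)

$129256.76


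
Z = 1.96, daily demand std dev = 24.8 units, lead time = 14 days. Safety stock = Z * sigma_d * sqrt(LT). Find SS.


Formula: SS = z * sigma_d * sqrt(LT)
sqrt(LT) = sqrt(14) = 3.7417
SS = 1.96 * 24.8 * 3.7417
SS = 181.9 units

181.9 units


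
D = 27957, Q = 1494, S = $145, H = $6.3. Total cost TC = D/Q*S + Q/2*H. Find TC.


TC = 27957/1494 * 145 + 1494/2 * 6.3

$7419.46


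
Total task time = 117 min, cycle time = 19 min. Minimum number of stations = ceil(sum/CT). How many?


Formula: N_min = ceil(Sum of Task Times / Cycle Time)
N_min = ceil(117 min / 19 min) = ceil(6.1579)
N_min = 7 stations

7


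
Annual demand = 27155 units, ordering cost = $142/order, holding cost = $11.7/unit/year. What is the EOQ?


Formula: EOQ = sqrt(2 * D * S / H)
Numerator: 2 * 27155 * 142 = 7712020
2DS/H = 7712020 / 11.7 = 659147.0
EOQ = sqrt(659147.0) = 811.9 units

811.9 units


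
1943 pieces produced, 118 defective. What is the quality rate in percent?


Formula: Quality Rate = Good Pieces / Total Pieces * 100
Good pieces = 1943 - 118 = 1825
QR = 1825 / 1943 * 100 = 93.9%

93.9%


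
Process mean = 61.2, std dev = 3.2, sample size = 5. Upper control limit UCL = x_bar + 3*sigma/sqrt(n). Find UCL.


UCL = 61.2 + 3 * 3.2 / sqrt(5)

65.49


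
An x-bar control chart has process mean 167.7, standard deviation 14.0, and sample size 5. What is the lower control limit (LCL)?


LCL = 167.7 - 3 * 14.0 / sqrt(5)

148.92


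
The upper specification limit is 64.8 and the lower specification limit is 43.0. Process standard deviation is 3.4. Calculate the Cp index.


Cp = (64.8 - 43.0) / (6 * 3.4)

1.07


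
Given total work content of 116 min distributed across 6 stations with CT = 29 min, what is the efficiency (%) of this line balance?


Formula: Efficiency = Sum of Task Times / (N_stations * CT) * 100
Total station capacity = 6 stations * 29 min = 174 min
Efficiency = 116 / 174 * 100 = 66.7%

66.7%


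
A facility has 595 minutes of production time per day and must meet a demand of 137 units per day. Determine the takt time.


Formula: Takt Time = Available Production Time / Customer Demand
Takt = 595 min/day / 137 units/day
Takt = 4.34 min/unit

4.34 min/unit


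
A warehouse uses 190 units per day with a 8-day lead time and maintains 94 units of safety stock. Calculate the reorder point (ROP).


Formula: ROP = (Daily Demand * Lead Time) + Safety Stock
Demand during lead time = 190 * 8 = 1520 units
ROP = 1520 + 94 = 1614 units

1614 units


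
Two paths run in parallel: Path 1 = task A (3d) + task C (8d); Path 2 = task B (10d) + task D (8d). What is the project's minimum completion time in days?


Path 1 = 3 + 8 = 11 days
Path 2 = 10 + 8 = 18 days
Duration = max(11, 18) = 18 days

18 days


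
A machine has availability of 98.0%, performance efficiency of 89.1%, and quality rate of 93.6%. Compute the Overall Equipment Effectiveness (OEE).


Formula: OEE = Availability * Performance * Quality / 10000
A * P = 98.0% * 89.1% / 100 = 87.32%
OEE = 87.32% * 93.6% / 100 = 81.7%

81.7%


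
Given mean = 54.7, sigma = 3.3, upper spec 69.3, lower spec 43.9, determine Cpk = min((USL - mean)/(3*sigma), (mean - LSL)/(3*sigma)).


Cpu = (69.3 - 54.7) / (3 * 3.3) = 1.47
Cpl = (54.7 - 43.9) / (3 * 3.3) = 1.09
Cpk = min(1.47, 1.09) = 1.09

1.09


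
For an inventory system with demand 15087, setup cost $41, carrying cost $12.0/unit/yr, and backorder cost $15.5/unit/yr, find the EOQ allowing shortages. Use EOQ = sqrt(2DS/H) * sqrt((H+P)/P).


Formula: EOQ* = sqrt(2DS/H) * sqrt((H+P)/P)
Base EOQ = sqrt(2*15087*41/12.0) = 321.08 units
Correction = sqrt((12.0+15.5)/15.5) = 1.33199
EOQ* = 321.08 * 1.33199 = 427.7 units

427.7 units


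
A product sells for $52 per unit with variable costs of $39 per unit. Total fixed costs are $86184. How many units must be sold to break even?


Formula: BEQ = Fixed Costs / (Price - Variable Cost)
Contribution margin = $52 - $39 = $13/unit
BEQ = ceil($86184 / $13/unit) = ceil(6629.54) = 6630 units

6630 units


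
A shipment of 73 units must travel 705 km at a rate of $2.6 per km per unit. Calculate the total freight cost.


TC = dist * cost * units = 705 * 2.6 * 73 = $133809.00

$133809.00


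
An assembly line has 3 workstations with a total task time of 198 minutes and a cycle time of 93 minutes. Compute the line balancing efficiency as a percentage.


Formula: Efficiency = Sum of Task Times / (N_stations * CT) * 100
Total station capacity = 3 stations * 93 min = 279 min
Efficiency = 198 / 279 * 100 = 71.0%

71.0%


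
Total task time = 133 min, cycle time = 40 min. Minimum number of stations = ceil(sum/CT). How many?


Formula: N_min = ceil(Sum of Task Times / Cycle Time)
N_min = ceil(133 min / 40 min) = ceil(3.325)
N_min = 4 stations

4


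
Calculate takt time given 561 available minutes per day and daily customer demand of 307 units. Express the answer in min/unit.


Formula: Takt Time = Available Production Time / Customer Demand
Takt = 561 min/day / 307 units/day
Takt = 1.83 min/unit

1.83 min/unit


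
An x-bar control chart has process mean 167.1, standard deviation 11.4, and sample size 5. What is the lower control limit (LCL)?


LCL = 167.1 - 3 * 11.4 / sqrt(5)

151.81


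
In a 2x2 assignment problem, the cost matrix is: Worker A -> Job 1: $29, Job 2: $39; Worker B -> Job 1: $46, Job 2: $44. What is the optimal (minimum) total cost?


Option 1: A->1 + B->2 = $29 + $44 = $73
Option 2: A->2 + B->1 = $39 + $46 = $85
Min cost = min($73, $85) = $73

$73


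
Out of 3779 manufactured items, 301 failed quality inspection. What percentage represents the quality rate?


Formula: Quality Rate = Good Pieces / Total Pieces * 100
Good pieces = 3779 - 301 = 3478
QR = 3478 / 3779 * 100 = 92.0%

92.0%


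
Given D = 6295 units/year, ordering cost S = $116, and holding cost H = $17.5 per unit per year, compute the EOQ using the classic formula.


Formula: EOQ = sqrt(2 * D * S / H)
Numerator: 2 * 6295 * 116 = 1460440
2DS/H = 1460440 / 17.5 = 83453.7
EOQ = sqrt(83453.7) = 288.9 units

288.9 units


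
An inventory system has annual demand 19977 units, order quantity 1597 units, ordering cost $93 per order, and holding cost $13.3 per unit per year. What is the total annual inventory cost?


TC = 19977/1597 * 93 + 1597/2 * 13.3

$11783.39


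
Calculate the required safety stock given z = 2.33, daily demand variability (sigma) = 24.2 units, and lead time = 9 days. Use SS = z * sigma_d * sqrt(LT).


Formula: SS = z * sigma_d * sqrt(LT)
sqrt(LT) = sqrt(9) = 3.0
SS = 2.33 * 24.2 * 3.0
SS = 169.2 units

169.2 units


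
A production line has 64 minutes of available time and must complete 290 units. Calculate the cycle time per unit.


Formula: CT = Available Time / Number of Units
CT = 64 min / 290 units
CT = 0.22 min/unit

0.22 min/unit


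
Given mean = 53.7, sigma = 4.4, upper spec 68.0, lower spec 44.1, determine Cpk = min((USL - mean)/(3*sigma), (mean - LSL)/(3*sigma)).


Cpu = (68.0 - 53.7) / (3 * 4.4) = 1.08
Cpl = (53.7 - 44.1) / (3 * 4.4) = 0.73
Cpk = min(1.08, 0.73) = 0.73

0.73


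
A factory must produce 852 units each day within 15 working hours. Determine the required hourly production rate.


Formula: Production Rate = Daily Demand / Available Hours
Rate = 852 units/day / 15 hours/day
Rate = 56.8 units/hour

56.8 units/hour


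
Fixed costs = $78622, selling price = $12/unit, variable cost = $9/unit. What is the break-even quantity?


Formula: BEQ = Fixed Costs / (Price - Variable Cost)
Contribution margin = $12 - $9 = $3/unit
BEQ = ceil($78622 / $3/unit) = ceil(26207.33) = 26208 units

26208 units


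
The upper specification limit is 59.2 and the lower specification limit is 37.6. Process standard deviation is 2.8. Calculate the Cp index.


Cp = (59.2 - 37.6) / (6 * 2.8)

1.29


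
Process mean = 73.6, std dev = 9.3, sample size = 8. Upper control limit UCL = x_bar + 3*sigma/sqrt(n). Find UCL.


UCL = 73.6 + 3 * 9.3 / sqrt(8)

83.46


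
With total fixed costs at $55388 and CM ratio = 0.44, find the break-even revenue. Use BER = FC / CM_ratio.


Formula: BER = Fixed Costs / Contribution Margin Ratio
BER = $55388 / 0.44
BER = $125881.82 (to the nearest cent)

$125881.82


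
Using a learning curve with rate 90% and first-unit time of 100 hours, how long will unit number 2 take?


Formula: T_n = T_1 * (learning_rate)^(log2(n)) where learning_rate = rate/100
Doublings = log2(2) = 1
T_n = 100 * 0.9^1
T_n = 100 * 0.9 = 90.0 hours

90.0 hours


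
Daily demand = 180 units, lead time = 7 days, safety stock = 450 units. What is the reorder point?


Formula: ROP = (Daily Demand * Lead Time) + Safety Stock
Demand during lead time = 180 * 7 = 1260 units
ROP = 1260 + 450 = 1710 units

1710 units


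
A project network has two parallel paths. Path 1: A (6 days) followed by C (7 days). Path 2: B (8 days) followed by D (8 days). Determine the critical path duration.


Path 1 = 6 + 7 = 13 days
Path 2 = 8 + 8 = 16 days
Duration = max(13, 16) = 16 days

16 days


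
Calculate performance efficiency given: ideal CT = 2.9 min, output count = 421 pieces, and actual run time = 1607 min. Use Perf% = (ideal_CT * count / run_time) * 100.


Formula: Performance = (Ideal CT * Total Count) / Run Time * 100
Ideal output time = 2.9 * 421 = 1220.9 min
Performance = 1220.9 / 1607 * 100 = 76.0%

76.0%


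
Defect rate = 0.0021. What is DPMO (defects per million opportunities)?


DPMO = defect_rate * 1000000 = 0.0021 * 1000000

2100


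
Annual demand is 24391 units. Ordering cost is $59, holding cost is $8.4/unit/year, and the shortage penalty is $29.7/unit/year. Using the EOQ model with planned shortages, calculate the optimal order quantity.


Formula: EOQ* = sqrt(2DS/H) * sqrt((H+P)/P)
Base EOQ = sqrt(2*24391*59/8.4) = 585.35 units
Correction = sqrt((8.4+29.7)/29.7) = 1.13262
EOQ* = 585.35 * 1.13262 = 663.0 units

663.0 units


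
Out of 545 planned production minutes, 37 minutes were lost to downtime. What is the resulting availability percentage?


Formula: Availability = (Planned Time - Downtime) / Planned Time * 100
Uptime = 545 - 37 = 508 min
Availability = 508 / 545 * 100 = 93.2%

93.2%


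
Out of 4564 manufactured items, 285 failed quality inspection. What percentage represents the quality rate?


Formula: Quality Rate = Good Pieces / Total Pieces * 100
Good pieces = 4564 - 285 = 4279
QR = 4279 / 4564 * 100 = 93.8%

93.8%


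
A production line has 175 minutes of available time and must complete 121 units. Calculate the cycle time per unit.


Formula: CT = Available Time / Number of Units
CT = 175 min / 121 units
CT = 1.45 min/unit

1.45 min/unit


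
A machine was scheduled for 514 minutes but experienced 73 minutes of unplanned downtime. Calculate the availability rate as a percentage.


Formula: Availability = (Planned Time - Downtime) / Planned Time * 100
Uptime = 514 - 73 = 441 min
Availability = 441 / 514 * 100 = 85.8%

85.8%


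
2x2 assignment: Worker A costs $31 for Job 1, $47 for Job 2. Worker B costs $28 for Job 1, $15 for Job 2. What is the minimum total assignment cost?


Option 1: A->1 + B->2 = $31 + $15 = $46
Option 2: A->2 + B->1 = $47 + $28 = $75
Min cost = min($46, $75) = $46

$46


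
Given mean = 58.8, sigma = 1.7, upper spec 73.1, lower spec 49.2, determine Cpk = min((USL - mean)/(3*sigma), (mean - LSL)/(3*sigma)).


Cpu = (73.1 - 58.8) / (3 * 1.7) = 2.8
Cpl = (58.8 - 49.2) / (3 * 1.7) = 1.88
Cpk = min(2.8, 1.88) = 1.88

1.88


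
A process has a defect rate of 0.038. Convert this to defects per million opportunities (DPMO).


DPMO = defect_rate * 1000000 = 0.038 * 1000000

38000


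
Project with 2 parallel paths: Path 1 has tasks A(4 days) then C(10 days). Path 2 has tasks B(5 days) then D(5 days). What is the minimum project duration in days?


Path 1 = 4 + 10 = 14 days
Path 2 = 5 + 5 = 10 days
Duration = max(14, 10) = 14 days

14 days


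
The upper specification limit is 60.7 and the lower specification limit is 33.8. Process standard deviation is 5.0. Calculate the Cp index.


Cp = (60.7 - 33.8) / (6 * 5.0)

0.9


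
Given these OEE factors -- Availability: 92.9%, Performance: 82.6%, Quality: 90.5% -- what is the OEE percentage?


Formula: OEE = Availability * Performance * Quality / 10000
A * P = 92.9% * 82.6% / 100 = 76.74%
OEE = 76.74% * 90.5% / 100 = 69.4%

69.4%


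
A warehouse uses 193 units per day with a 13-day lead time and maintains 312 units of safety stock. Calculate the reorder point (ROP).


Formula: ROP = (Daily Demand * Lead Time) + Safety Stock
Demand during lead time = 193 * 13 = 2509 units
ROP = 2509 + 312 = 2821 units

2821 units


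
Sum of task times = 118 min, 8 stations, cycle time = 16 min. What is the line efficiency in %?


Formula: Efficiency = Sum of Task Times / (N_stations * CT) * 100
Total station capacity = 8 stations * 16 min = 128 min
Efficiency = 118 / 128 * 100 = 92.2%

92.2%


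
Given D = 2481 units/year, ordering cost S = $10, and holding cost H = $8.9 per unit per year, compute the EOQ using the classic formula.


Formula: EOQ = sqrt(2 * D * S / H)
Numerator: 2 * 2481 * 10 = 49620
2DS/H = 49620 / 8.9 = 5575.3
EOQ = sqrt(5575.3) = 74.7 units

74.7 units


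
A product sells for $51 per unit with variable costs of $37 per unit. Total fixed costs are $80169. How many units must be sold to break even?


Formula: BEQ = Fixed Costs / (Price - Variable Cost)
Contribution margin = $51 - $37 = $14/unit
BEQ = ceil($80169 / $14/unit) = ceil(5726.36) = 5727 units

5727 units


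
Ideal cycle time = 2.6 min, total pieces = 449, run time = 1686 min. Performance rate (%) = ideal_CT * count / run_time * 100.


Formula: Performance = (Ideal CT * Total Count) / Run Time * 100
Ideal output time = 2.6 * 449 = 1167.4 min
Performance = 1167.4 / 1686 * 100 = 69.2%

69.2%


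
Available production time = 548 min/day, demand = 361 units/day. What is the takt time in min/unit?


Formula: Takt Time = Available Production Time / Customer Demand
Takt = 548 min/day / 361 units/day
Takt = 1.52 min/unit

1.52 min/unit


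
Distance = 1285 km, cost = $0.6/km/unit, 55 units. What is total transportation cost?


TC = dist * cost * units = 1285 * 0.6 * 55 = $42405.00

$42405.00


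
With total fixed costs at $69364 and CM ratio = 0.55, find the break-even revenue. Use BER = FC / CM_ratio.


Formula: BER = Fixed Costs / Contribution Margin Ratio
BER = $69364 / 0.55
BER = $126116.36 (to the nearest cent)

$126116.36


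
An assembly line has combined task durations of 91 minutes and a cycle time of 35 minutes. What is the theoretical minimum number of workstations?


Formula: N_min = ceil(Sum of Task Times / Cycle Time)
N_min = ceil(91 min / 35 min) = ceil(2.6)
N_min = 3 stations

3


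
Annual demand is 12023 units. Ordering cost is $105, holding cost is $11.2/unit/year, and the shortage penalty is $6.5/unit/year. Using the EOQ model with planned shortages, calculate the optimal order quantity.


Formula: EOQ* = sqrt(2DS/H) * sqrt((H+P)/P)
Base EOQ = sqrt(2*12023*105/11.2) = 474.8 units
Correction = sqrt((11.2+6.5)/6.5) = 1.65017
EOQ* = 474.8 * 1.65017 = 783.5 units

783.5 units


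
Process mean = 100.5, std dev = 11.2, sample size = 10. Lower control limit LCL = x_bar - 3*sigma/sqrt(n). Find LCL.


LCL = 100.5 - 3 * 11.2 / sqrt(10)

89.87


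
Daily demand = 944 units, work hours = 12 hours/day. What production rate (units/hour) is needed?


Formula: Production Rate = Daily Demand / Available Hours
Rate = 944 units/day / 12 hours/day
Rate = 78.7 units/hour

78.7 units/hour


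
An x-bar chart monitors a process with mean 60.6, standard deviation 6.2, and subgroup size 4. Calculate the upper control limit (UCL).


UCL = 60.6 + 3 * 6.2 / sqrt(4)

69.9


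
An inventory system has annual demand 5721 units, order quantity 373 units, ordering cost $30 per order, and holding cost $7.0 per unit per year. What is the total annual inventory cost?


TC = 5721/373 * 30 + 373/2 * 7.0

$1765.63


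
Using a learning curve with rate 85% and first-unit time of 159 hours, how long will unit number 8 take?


Formula: T_n = T_1 * (learning_rate)^(log2(n)) where learning_rate = rate/100
Doublings = log2(8) = 3
T_n = 159 * 0.85^3
T_n = 159 * 0.6141 = 97.6 hours

97.6 hours


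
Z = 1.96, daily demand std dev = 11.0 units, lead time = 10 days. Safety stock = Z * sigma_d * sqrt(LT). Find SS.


Formula: SS = z * sigma_d * sqrt(LT)
sqrt(LT) = sqrt(10) = 3.1623
SS = 1.96 * 11.0 * 3.1623
SS = 68.2 units

68.2 units


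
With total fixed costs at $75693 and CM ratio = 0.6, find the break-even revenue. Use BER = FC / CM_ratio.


Formula: BER = Fixed Costs / Contribution Margin Ratio
BER = $75693 / 0.6
BER = $126155.00 (to the nearest cent)

$126155.00


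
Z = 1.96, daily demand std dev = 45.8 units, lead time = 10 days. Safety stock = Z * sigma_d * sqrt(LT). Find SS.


Formula: SS = z * sigma_d * sqrt(LT)
sqrt(LT) = sqrt(10) = 3.1623
SS = 1.96 * 45.8 * 3.1623
SS = 283.9 units

283.9 units


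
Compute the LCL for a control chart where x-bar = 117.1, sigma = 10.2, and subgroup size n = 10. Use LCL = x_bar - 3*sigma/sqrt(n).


LCL = 117.1 - 3 * 10.2 / sqrt(10)

107.42


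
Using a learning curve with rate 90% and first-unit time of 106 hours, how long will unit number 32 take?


Formula: T_n = T_1 * (learning_rate)^(log2(n)) where learning_rate = rate/100
Doublings = log2(32) = 5
T_n = 106 * 0.9^5
T_n = 106 * 0.5905 = 62.6 hours

62.6 hours


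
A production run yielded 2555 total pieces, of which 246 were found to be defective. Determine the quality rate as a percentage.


Formula: Quality Rate = Good Pieces / Total Pieces * 100
Good pieces = 2555 - 246 = 2309
QR = 2309 / 2555 * 100 = 90.4%

90.4%


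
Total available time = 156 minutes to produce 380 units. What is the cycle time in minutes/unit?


Formula: CT = Available Time / Number of Units
CT = 156 min / 380 units
CT = 0.41 min/unit

0.41 min/unit


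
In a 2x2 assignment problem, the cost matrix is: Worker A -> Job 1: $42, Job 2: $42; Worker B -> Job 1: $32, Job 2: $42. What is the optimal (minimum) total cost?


Option 1: A->1 + B->2 = $42 + $42 = $84
Option 2: A->2 + B->1 = $42 + $32 = $74
Min cost = min($84, $74) = $74

$74


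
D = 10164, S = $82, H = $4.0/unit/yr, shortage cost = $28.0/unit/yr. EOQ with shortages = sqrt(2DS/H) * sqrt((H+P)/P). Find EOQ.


Formula: EOQ* = sqrt(2DS/H) * sqrt((H+P)/P)
Base EOQ = sqrt(2*10164*82/4.0) = 645.54 units
Correction = sqrt((4.0+28.0)/28.0) = 1.06904
EOQ* = 645.54 * 1.06904 = 690.1 units

690.1 units


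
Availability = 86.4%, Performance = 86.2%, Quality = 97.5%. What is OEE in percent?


Formula: OEE = Availability * Performance * Quality / 10000
A * P = 86.4% * 86.2% / 100 = 74.48%
OEE = 74.48% * 97.5% / 100 = 72.6%

72.6%


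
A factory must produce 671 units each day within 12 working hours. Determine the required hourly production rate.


Formula: Production Rate = Daily Demand / Available Hours
Rate = 671 units/day / 12 hours/day
Rate = 55.9 units/hour

55.9 units/hour


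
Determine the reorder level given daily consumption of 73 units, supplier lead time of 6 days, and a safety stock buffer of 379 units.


Formula: ROP = (Daily Demand * Lead Time) + Safety Stock
Demand during lead time = 73 * 6 = 438 units
ROP = 438 + 379 = 817 units

817 units


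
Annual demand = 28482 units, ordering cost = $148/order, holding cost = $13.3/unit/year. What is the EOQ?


Formula: EOQ = sqrt(2 * D * S / H)
Numerator: 2 * 28482 * 148 = 8430672
2DS/H = 8430672 / 13.3 = 633885.1
EOQ = sqrt(633885.1) = 796.2 units

796.2 units


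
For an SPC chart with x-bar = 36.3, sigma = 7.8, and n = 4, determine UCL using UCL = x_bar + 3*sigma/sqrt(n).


UCL = 36.3 + 3 * 7.8 / sqrt(4)

48.0


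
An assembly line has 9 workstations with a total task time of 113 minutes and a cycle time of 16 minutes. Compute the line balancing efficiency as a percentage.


Formula: Efficiency = Sum of Task Times / (N_stations * CT) * 100
Total station capacity = 9 stations * 16 min = 144 min
Efficiency = 113 / 144 * 100 = 78.5%

78.5%


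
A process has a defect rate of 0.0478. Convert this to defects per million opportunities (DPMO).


DPMO = defect_rate * 1000000 = 0.0478 * 1000000

47800


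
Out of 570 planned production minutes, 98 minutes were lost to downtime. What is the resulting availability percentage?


Formula: Availability = (Planned Time - Downtime) / Planned Time * 100
Uptime = 570 - 98 = 472 min
Availability = 472 / 570 * 100 = 82.8%

82.8%


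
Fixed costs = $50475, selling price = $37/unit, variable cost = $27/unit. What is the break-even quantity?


Formula: BEQ = Fixed Costs / (Price - Variable Cost)
Contribution margin = $37 - $27 = $10/unit
BEQ = ceil($50475 / $10/unit) = ceil(5047.5) = 5048 units

5048 units


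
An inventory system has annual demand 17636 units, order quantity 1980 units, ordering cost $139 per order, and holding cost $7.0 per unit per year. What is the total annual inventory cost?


TC = 17636/1980 * 139 + 1980/2 * 7.0

$8168.08


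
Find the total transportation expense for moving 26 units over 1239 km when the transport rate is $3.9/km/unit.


TC = dist * cost * units = 1239 * 3.9 * 26 = $125634.60

$125634.60


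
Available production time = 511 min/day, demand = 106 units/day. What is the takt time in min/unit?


Formula: Takt Time = Available Production Time / Customer Demand
Takt = 511 min/day / 106 units/day
Takt = 4.82 min/unit

4.82 min/unit


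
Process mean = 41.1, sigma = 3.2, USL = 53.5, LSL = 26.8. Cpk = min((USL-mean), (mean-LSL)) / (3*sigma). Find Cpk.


Cpu = (53.5 - 41.1) / (3 * 3.2) = 1.29
Cpl = (41.1 - 26.8) / (3 * 3.2) = 1.49
Cpk = min(1.29, 1.49) = 1.29

1.29


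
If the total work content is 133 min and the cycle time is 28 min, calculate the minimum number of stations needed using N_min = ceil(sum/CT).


Formula: N_min = ceil(Sum of Task Times / Cycle Time)
N_min = ceil(133 min / 28 min) = ceil(4.75)
N_min = 5 stations

5


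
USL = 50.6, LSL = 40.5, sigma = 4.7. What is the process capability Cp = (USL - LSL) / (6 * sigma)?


Cp = (50.6 - 40.5) / (6 * 4.7)

0.36


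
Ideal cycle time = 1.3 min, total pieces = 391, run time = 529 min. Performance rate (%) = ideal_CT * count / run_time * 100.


Formula: Performance = (Ideal CT * Total Count) / Run Time * 100
Ideal output time = 1.3 * 391 = 508.3 min
Performance = 508.3 / 529 * 100 = 96.1%

96.1%


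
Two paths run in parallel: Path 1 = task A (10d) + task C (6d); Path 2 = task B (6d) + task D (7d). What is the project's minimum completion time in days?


Path 1 = 10 + 6 = 16 days
Path 2 = 6 + 7 = 13 days
Duration = max(16, 13) = 16 days

16 days


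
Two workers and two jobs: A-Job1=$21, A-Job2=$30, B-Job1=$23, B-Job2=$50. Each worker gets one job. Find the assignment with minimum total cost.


Option 1: A->1 + B->2 = $21 + $50 = $71
Option 2: A->2 + B->1 = $30 + $23 = $53
Min cost = min($71, $53) = $53

$53


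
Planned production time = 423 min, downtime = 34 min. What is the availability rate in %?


Formula: Availability = (Planned Time - Downtime) / Planned Time * 100
Uptime = 423 - 34 = 389 min
Availability = 389 / 423 * 100 = 92.0%

92.0%


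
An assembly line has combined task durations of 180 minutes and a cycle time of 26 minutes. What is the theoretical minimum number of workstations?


Formula: N_min = ceil(Sum of Task Times / Cycle Time)
N_min = ceil(180 min / 26 min) = ceil(6.9231)
N_min = 7 stations

7


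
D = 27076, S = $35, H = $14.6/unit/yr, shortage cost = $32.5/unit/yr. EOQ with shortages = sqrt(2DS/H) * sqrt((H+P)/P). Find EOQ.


Formula: EOQ* = sqrt(2DS/H) * sqrt((H+P)/P)
Base EOQ = sqrt(2*27076*35/14.6) = 360.3 units
Correction = sqrt((14.6+32.5)/32.5) = 1.20384
EOQ* = 360.3 * 1.20384 = 433.7 units

433.7 units


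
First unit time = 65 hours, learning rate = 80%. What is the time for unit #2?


Formula: T_n = T_1 * (learning_rate)^(log2(n)) where learning_rate = rate/100
Doublings = log2(2) = 1
T_n = 65 * 0.8^1
T_n = 65 * 0.8 = 52.0 hours

52.0 hours


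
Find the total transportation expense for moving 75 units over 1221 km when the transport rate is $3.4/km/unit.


TC = dist * cost * units = 1221 * 3.4 * 75 = $311355.00

$311355.00


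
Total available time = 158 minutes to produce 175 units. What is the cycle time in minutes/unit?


Formula: CT = Available Time / Number of Units
CT = 158 min / 175 units
CT = 0.9 min/unit

0.9 min/unit


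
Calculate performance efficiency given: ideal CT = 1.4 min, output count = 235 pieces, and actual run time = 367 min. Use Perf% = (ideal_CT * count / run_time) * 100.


Formula: Performance = (Ideal CT * Total Count) / Run Time * 100
Ideal output time = 1.4 * 235 = 329.0 min
Performance = 329.0 / 367 * 100 = 89.6%

89.6%


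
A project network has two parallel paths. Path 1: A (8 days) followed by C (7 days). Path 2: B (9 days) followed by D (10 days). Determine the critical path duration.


Path 1 = 8 + 7 = 15 days
Path 2 = 9 + 10 = 19 days
Duration = max(15, 19) = 19 days

19 days


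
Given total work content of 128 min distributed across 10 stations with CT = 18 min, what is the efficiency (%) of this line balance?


Formula: Efficiency = Sum of Task Times / (N_stations * CT) * 100
Total station capacity = 10 stations * 18 min = 180 min
Efficiency = 128 / 180 * 100 = 71.1%

71.1%


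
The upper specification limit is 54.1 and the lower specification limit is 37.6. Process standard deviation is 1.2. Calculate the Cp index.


Cp = (54.1 - 37.6) / (6 * 1.2)

2.29


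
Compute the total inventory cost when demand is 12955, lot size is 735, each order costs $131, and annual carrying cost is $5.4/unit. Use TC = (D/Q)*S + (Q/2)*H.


TC = 12955/735 * 131 + 735/2 * 5.4

$4293.49


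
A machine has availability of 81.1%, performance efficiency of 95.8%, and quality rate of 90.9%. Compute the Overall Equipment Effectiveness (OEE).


Formula: OEE = Availability * Performance * Quality / 10000
A * P = 81.1% * 95.8% / 100 = 77.69%
OEE = 77.69% * 90.9% / 100 = 70.6%

70.6%


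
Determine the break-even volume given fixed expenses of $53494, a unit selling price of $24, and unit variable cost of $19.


Formula: BEQ = Fixed Costs / (Price - Variable Cost)
Contribution margin = $24 - $19 = $5/unit
BEQ = ceil($53494 / $5/unit) = ceil(10698.8) = 10699 units

10699 units


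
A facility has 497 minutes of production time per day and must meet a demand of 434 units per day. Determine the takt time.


Formula: Takt Time = Available Production Time / Customer Demand
Takt = 497 min/day / 434 units/day
Takt = 1.15 min/unit

1.15 min/unit


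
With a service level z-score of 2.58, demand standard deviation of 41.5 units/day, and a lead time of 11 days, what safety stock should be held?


Formula: SS = z * sigma_d * sqrt(LT)
sqrt(LT) = sqrt(11) = 3.3166
SS = 2.58 * 41.5 * 3.3166
SS = 355.1 units

355.1 units


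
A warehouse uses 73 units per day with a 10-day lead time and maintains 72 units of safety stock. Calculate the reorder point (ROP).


Formula: ROP = (Daily Demand * Lead Time) + Safety Stock
Demand during lead time = 73 * 10 = 730 units
ROP = 730 + 72 = 802 units

802 units


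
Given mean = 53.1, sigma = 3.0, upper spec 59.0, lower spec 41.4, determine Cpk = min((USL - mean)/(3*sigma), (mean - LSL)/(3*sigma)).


Cpu = (59.0 - 53.1) / (3 * 3.0) = 0.66
Cpl = (53.1 - 41.4) / (3 * 3.0) = 1.3
Cpk = min(0.66, 1.3) = 0.66

0.66


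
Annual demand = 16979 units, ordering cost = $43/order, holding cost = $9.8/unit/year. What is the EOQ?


Formula: EOQ = sqrt(2 * D * S / H)
Numerator: 2 * 16979 * 43 = 1460194
2DS/H = 1460194 / 9.8 = 148999.4
EOQ = sqrt(148999.4) = 386.0 units

386.0 units


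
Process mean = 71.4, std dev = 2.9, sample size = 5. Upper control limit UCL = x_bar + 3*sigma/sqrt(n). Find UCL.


UCL = 71.4 + 3 * 2.9 / sqrt(5)

75.29


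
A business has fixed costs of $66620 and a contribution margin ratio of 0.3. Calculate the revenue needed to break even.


Formula: BER = Fixed Costs / Contribution Margin Ratio
BER = $66620 / 0.3
BER = $222066.67 (to the nearest cent)

$222066.67


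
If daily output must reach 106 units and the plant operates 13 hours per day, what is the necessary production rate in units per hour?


Formula: Production Rate = Daily Demand / Available Hours
Rate = 106 units/day / 13 hours/day
Rate = 8.2 units/hour

8.2 units/hour


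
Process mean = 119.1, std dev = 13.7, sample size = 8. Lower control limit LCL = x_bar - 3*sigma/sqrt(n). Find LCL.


LCL = 119.1 - 3 * 13.7 / sqrt(8)

104.57


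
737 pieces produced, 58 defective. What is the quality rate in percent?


Formula: Quality Rate = Good Pieces / Total Pieces * 100
Good pieces = 737 - 58 = 679
QR = 679 / 737 * 100 = 92.1%

92.1%


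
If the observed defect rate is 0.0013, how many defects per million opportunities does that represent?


DPMO = defect_rate * 1000000 = 0.0013 * 1000000

1300


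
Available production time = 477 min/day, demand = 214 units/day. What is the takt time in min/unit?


Formula: Takt Time = Available Production Time / Customer Demand
Takt = 477 min/day / 214 units/day
Takt = 2.23 min/unit

2.23 min/unit


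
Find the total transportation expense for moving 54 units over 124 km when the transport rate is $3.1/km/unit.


TC = dist * cost * units = 124 * 3.1 * 54 = $20757.60

$20757.60


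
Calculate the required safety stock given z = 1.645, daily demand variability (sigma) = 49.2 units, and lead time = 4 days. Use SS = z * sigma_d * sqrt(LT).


Formula: SS = z * sigma_d * sqrt(LT)
sqrt(LT) = sqrt(4) = 2.0
SS = 1.645 * 49.2 * 2.0
SS = 161.9 units

161.9 units


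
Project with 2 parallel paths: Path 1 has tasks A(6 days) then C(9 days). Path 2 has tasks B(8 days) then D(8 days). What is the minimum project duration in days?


Path 1 = 6 + 9 = 15 days
Path 2 = 8 + 8 = 16 days
Duration = max(15, 16) = 16 days

16 days


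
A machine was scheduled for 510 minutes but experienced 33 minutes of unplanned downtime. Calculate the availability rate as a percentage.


Formula: Availability = (Planned Time - Downtime) / Planned Time * 100
Uptime = 510 - 33 = 477 min
Availability = 477 / 510 * 100 = 93.5%

93.5%


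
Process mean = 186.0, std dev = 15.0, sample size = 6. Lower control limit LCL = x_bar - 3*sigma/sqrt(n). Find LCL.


LCL = 186.0 - 3 * 15.0 / sqrt(6)

167.63


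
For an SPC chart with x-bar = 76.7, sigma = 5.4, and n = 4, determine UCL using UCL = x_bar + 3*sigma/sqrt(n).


UCL = 76.7 + 3 * 5.4 / sqrt(4)

84.8


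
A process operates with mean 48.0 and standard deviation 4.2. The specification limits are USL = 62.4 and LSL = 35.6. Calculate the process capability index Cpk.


Cpu = (62.4 - 48.0) / (3 * 4.2) = 1.14
Cpl = (48.0 - 35.6) / (3 * 4.2) = 0.98
Cpk = min(1.14, 0.98) = 0.98

0.98


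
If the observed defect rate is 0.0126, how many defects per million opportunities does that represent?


DPMO = defect_rate * 1000000 = 0.0126 * 1000000

12600


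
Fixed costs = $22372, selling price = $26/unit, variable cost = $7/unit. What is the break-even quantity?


Formula: BEQ = Fixed Costs / (Price - Variable Cost)
Contribution margin = $26 - $7 = $19/unit
BEQ = ceil($22372 / $19/unit) = ceil(1177.47) = 1178 units

1178 units


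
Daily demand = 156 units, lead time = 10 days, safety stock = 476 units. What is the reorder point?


Formula: ROP = (Daily Demand * Lead Time) + Safety Stock
Demand during lead time = 156 * 10 = 1560 units
ROP = 1560 + 476 = 2036 units

2036 units


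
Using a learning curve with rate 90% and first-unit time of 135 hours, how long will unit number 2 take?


Formula: T_n = T_1 * (learning_rate)^(log2(n)) where learning_rate = rate/100
Doublings = log2(2) = 1
T_n = 135 * 0.9^1
T_n = 135 * 0.9 = 121.5 hours

121.5 hours


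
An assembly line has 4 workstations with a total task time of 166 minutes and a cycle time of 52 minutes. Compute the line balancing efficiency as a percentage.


Formula: Efficiency = Sum of Task Times / (N_stations * CT) * 100
Total station capacity = 4 stations * 52 min = 208 min
Efficiency = 166 / 208 * 100 = 79.8%

79.8%


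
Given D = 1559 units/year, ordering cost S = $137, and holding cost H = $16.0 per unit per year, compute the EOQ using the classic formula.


Formula: EOQ = sqrt(2 * D * S / H)
Numerator: 2 * 1559 * 137 = 427166
2DS/H = 427166 / 16.0 = 26697.9
EOQ = sqrt(26697.9) = 163.4 units

163.4 units


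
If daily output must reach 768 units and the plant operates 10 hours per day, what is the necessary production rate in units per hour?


Formula: Production Rate = Daily Demand / Available Hours
Rate = 768 units/day / 10 hours/day
Rate = 76.8 units/hour

76.8 units/hour


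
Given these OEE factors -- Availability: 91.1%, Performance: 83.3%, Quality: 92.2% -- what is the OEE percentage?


Formula: OEE = Availability * Performance * Quality / 10000
A * P = 91.1% * 83.3% / 100 = 75.89%
OEE = 75.89% * 92.2% / 100 = 70.0%

70.0%


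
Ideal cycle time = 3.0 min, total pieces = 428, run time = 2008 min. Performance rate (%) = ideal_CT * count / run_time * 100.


Formula: Performance = (Ideal CT * Total Count) / Run Time * 100
Ideal output time = 3.0 * 428 = 1284.0 min
Performance = 1284.0 / 2008 * 100 = 63.9%

63.9%


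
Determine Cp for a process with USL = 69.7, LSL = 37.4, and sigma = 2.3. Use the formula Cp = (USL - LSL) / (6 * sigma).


Cp = (69.7 - 37.4) / (6 * 2.3)

2.34


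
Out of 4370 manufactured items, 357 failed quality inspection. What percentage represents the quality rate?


Formula: Quality Rate = Good Pieces / Total Pieces * 100
Good pieces = 4370 - 357 = 4013
QR = 4013 / 4370 * 100 = 91.8%

91.8%


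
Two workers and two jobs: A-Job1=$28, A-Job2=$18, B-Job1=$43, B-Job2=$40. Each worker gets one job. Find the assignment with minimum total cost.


Option 1: A->1 + B->2 = $28 + $40 = $68
Option 2: A->2 + B->1 = $18 + $43 = $61
Min cost = min($68, $61) = $61

$61


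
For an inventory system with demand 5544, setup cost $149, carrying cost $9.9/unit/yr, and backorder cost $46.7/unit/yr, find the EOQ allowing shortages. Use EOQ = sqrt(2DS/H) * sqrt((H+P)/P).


Formula: EOQ* = sqrt(2DS/H) * sqrt((H+P)/P)
Base EOQ = sqrt(2*5544*149/9.9) = 408.51 units
Correction = sqrt((9.9+46.7)/46.7) = 1.1009
EOQ* = 408.51 * 1.1009 = 449.7 units

449.7 units


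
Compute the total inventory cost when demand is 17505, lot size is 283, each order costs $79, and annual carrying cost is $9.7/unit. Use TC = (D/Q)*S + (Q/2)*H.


TC = 17505/283 * 79 + 283/2 * 9.7

$6259.10


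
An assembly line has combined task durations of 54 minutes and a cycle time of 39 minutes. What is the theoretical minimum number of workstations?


Formula: N_min = ceil(Sum of Task Times / Cycle Time)
N_min = ceil(54 min / 39 min) = ceil(1.3846)
N_min = 2 stations

2


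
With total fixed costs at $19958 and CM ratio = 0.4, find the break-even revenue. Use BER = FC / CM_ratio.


Formula: BER = Fixed Costs / Contribution Margin Ratio
BER = $19958 / 0.4
BER = $49895.00 (to the nearest cent)

$49895.00


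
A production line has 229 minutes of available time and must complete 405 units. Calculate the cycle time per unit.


Formula: CT = Available Time / Number of Units
CT = 229 min / 405 units
CT = 0.57 min/unit

0.57 min/unit


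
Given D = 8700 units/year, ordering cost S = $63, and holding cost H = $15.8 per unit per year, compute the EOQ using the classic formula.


Formula: EOQ = sqrt(2 * D * S / H)
Numerator: 2 * 8700 * 63 = 1096200
2DS/H = 1096200 / 15.8 = 69379.7
EOQ = sqrt(69379.7) = 263.4 units

263.4 units


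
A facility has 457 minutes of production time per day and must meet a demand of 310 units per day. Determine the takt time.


Formula: Takt Time = Available Production Time / Customer Demand
Takt = 457 min/day / 310 units/day
Takt = 1.47 min/unit

1.47 min/unit


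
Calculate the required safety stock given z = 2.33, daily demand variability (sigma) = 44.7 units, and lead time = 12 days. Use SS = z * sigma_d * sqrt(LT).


Formula: SS = z * sigma_d * sqrt(LT)
sqrt(LT) = sqrt(12) = 3.4641
SS = 2.33 * 44.7 * 3.4641
SS = 360.8 units

360.8 units


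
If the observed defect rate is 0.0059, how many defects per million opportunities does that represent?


DPMO = defect_rate * 1000000 = 0.0059 * 1000000

5900


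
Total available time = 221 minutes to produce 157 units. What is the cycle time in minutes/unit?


Formula: CT = Available Time / Number of Units
CT = 221 min / 157 units
CT = 1.41 min/unit

1.41 min/unit


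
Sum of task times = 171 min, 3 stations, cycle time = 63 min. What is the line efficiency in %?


Formula: Efficiency = Sum of Task Times / (N_stations * CT) * 100
Total station capacity = 3 stations * 63 min = 189 min
Efficiency = 171 / 189 * 100 = 90.5%

90.5%


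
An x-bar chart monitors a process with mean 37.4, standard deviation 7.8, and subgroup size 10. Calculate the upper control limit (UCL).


UCL = 37.4 + 3 * 7.8 / sqrt(10)

44.8
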